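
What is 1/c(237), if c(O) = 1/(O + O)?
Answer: 474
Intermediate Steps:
c(O) = 1/(2*O)
1/c(237) = 1/((1/2)/237) = 1/((1/2)*(1/237)) = 1/(1/474) = 474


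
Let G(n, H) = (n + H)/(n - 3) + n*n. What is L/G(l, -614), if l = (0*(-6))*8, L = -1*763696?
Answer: -1145544/307 ≈ -3731.4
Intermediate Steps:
L = -763696
l = 0 (l = 0*8 = 0)
G(n, H) = n**2 + (H + n)/(-3 + n) (G(n, H) = (H + n)/(-3 + n) + n**2 = n**2 + (H + n)/(-3 + n))
L/G(l, -614) = -763696*(-3 + 0)/(-614 + 0 + 0**3 - 3*0**2) = -763696*(-3/(-614 + 0 + 0 - 3*0)) = -763696*(-3/(-614 + 0 + 0 + 0)) = -763696/((-1/3*(-614))) = -763696/614/3 = -763696*3/614 = -1145544/307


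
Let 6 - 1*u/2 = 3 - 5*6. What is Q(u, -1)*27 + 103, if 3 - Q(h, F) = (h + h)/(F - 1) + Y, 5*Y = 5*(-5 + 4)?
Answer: 1993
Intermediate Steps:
Y = -1 (Y = (5*(-5 + 4))/5 = (5*(-1))/5 = (⅕)*(-5) = -1)
u = 66 (u = 12 - 2*(3 - 5*6) = 12 - 2*(3 - 30) = 12 - 2*(-27) = 12 + 54 = 66)
Q(h, F) = 4 - 2*h/(-1 + F) (Q(h, F) = 3 - ((h + h)/(F - 1) - 1) = 3 - ((2*h)/(-1 + F) - 1) = 3 - (2*h/(-1 + F) - 1) = 3 - (-1 + 2*h/(-1 + F)) = 3 + (1 - 2*h/(-1 + F)) = 4 - 2*h/(-1 + F))
Q(u, -1)*27 + 103 = (2*(-2 - 1*66 + 2*(-1))/(-1 - 1))*27 + 103 = (2*(-2 - 66 - 2)/(-2))*27 + 103 = (2*(-½)*(-70))*27 + 103 = 70*27 + 103 = 1890 + 103 = 1993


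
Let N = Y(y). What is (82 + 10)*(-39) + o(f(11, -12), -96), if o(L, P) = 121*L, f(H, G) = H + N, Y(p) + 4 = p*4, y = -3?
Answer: -4193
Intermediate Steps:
Y(p) = -4 + 4*p (Y(p) = -4 + p*4 = -4 + 4*p)
N = -16 (N = -4 + 4*(-3) = -4 - 12 = -16)
f(H, G) = -16 + H (f(H, G) = H - 16 = -16 + H)
(82 + 10)*(-39) + o(f(11, -12), -96) = (82 + 10)*(-39) + 121*(-16 + 11) = 92*(-39) + 121*(-5) = -3588 - 605 = -4193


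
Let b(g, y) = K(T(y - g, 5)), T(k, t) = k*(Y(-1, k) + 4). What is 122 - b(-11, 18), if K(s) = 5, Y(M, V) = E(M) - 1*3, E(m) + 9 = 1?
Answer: 117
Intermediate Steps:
E(m) = -8 (E(m) = -9 + 1 = -8)
Y(M, V) = -11 (Y(M, V) = -8 - 1*3 = -8 - 3 = -11)
T(k, t) = -7*k (T(k, t) = k*(-11 + 4) = k*(-7) = -7*k)
b(g, y) = 5
122 - b(-11, 18) = 122 - 1*5 = 122 - 5 = 117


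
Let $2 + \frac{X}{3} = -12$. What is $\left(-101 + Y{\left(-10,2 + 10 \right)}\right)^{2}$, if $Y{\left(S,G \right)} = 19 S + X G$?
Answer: $632025$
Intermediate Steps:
$X = -42$ ($X = -6 + 3 \left(-12\right) = -6 - 36 = -42$)
$Y{\left(S,G \right)} = - 42 G + 19 S$ ($Y{\left(S,G \right)} = 19 S - 42 G = - 42 G + 19 S$)
$\left(-101 + Y{\left(-10,2 + 10 \right)}\right)^{2} = \left(-101 + \left(- 42 \left(2 + 10\right) + 19 \left(-10\right)\right)\right)^{2} = \left(-101 - 694\right)^{2} = \left(-795\right)^{2} = 632025$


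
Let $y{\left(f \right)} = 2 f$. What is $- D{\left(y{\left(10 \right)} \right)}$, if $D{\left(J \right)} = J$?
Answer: $-20$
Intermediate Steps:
$- D{\left(y{\left(10 \right)} \right)} = - 2 \cdot 10 = \left(-1\right) 20 = -20$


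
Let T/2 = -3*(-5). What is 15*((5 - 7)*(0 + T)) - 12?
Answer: -912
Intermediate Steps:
T = 30 (T = 2*(-3*(-5)) = 2*15 = 30)
15*((5 - 7)*(0 + T)) - 12 = 15*((5 - 7)*(0 + 30)) - 12 = 15*(-2*30) - 12 = 15*(-60) - 12 = -900 - 12 = -912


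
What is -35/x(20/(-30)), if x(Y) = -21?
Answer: 5/3 ≈ 1.6667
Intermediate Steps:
-35/x(20/(-30)) = -35/(-21) = -35*(-1/21) = 5/3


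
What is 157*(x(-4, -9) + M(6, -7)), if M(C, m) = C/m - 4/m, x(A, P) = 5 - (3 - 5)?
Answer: 7379/7 ≈ 1054.1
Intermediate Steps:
x(A, P) = 7 (x(A, P) = 5 - 1*(-2) = 5 + 2 = 7)
M(C, m) = -4/m + C/m
157*(x(-4, -9) + M(6, -7)) = 157*(7 + (-4 + 6)/(-7)) = 157*(7 - ⅐*2) = 157*(7 - 2/7) = 157*(47/7) = 7379/7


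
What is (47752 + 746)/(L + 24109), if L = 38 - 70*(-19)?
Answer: 48498/25477 ≈ 1.9036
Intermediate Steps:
L = 1368 (L = 38 + 1330 = 1368)
(47752 + 746)/(L + 24109) = (47752 + 746)/(1368 + 24109) = 48498/25477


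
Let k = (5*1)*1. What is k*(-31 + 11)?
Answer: -100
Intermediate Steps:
k = 5 (k = 5*1 = 5)
k*(-31 + 11) = 5*(-31 + 11) = 5*(-20) = -100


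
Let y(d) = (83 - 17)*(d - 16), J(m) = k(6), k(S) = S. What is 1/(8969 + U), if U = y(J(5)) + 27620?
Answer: 1/35929 ≈ 2.7833e-5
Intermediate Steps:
J(m) = 6
y(d) = -1056 + 66*d (y(d) = 66*(-16 + d) = -1056 + 66*d)
U = 26960 (U = (-1056 + 66*6) + 27620 = (-1056 + 396) + 27620 = -660 + 27620 = 26960)
1/(8969 + U) = 1/(8969 + 26960) = 1/35929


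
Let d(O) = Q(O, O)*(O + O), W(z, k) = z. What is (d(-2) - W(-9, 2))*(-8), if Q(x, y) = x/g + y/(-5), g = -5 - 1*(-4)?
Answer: 24/5 ≈ 4.8000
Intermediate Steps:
g = -1 (g = -5 + 4 = -1)
Q(x, y) = -x - y/5 (Q(x, y) = x/(-1) + y/(-5) = x*(-1) + y*(-⅕) = -x - y/5)
d(O) = -12*O²/5 (d(O) = (-O - O/5)*(O + O) = (-6*O/5)*(2*O) = -12*O²/5)
(d(-2) - W(-9, 2))*(-8) = (-12/5*(-2)² - 1*(-9))*(-8) = (-12/5*4 + 9)*(-8) = (-48/5 + 9)*(-8) = -⅗*(-8) = 24/5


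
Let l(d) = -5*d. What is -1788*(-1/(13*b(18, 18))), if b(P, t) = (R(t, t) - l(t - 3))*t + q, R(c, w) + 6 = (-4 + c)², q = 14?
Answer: 447/15548 ≈ 0.028750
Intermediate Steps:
R(c, w) = -6 + (-4 + c)²
b(P, t) = 14 + t*(-21 + (-4 + t)² + 5*t) (b(P, t) = ((-6 + (-4 + t)²) - (-5)*(t - 3))*t + 14 = ((-6 + (-4 + t)²) - (-5)*(-3 + t))*t + 14 = ((-6 + (-4 + t)²) - (15 - 5*t))*t + 14 = ((-6 + (-4 + t)²) + (-15 + 5*t))*t + 14 = (-21 + (-4 + t)² + 5*t)*t + 14 = t*(-21 + (-4 + t)² + 5*t) + 14 = 14 + t*(-21 + (-4 + t)² + 5*t))
-1788*(-1/(13*b(18, 18))) = -1788*(-1/(13*(14 + 18³ - 5*18 - 3*18²))) = -1788*(-1/(13*(14 + 5832 - 90 - 3*324))) = -1788*(-1/(13*(14 + 5832 - 90 - 972))) = -1788/(4784*(-13)) = -1788/(-62192) = -1788*(-1/62192) = 447/15548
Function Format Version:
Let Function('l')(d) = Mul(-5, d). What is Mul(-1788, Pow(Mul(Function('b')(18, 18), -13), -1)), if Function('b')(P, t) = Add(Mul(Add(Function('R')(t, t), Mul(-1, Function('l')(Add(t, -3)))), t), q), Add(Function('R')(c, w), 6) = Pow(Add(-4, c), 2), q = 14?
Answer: Rational(447, 15548) ≈ 0.028750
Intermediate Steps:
Function('R')(c, w) = Add(-6, Pow(Add(-4, c), 2))
Function('b')(P, t) = Add(14, Mul(t, Add(-21, Pow(Add(-4, t), 2), Mul(5, t)))) (Function('b')(P, t) = Add(Mul(Add(Add(-6, Pow(Add(-4, t), 2)), Mul(-1, Mul(-5, Add(t, -3)))), t), 14) = Add(Mul(Add(Add(-6, Pow(Add(-4, t), 2)), Mul(-1, Mul(-5, Add(-3, t)))), t), 14) = Add(Mul(Add(Add(-6, Pow(Add(-4, t), 2)), Mul(-1, Add(15, Mul(-5, t)))), t), 14) = Add(Mul(Add(Add(-6, Pow(Add(-4, t), 2)), Add(-15, Mul(5, t))), t), 14) = Add(Mul(Add(-21, Pow(Add(-4, t), 2), Mul(5, t)), t), 14) = Add(Mul(t, Add(-21, Pow(Add(-4, t), 2), Mul(5, t))), 14) = Add(14, Mul(t, Add(-21, Pow(Add(-4, t), 2), Mul(5, t)))))
Mul(-1788, Pow(Mul(Function('b')(18, 18), -13), -1)) = Mul(-1788, Pow(Mul(Add(14, Pow(18, 3), Mul(-5, 18), Mul(-3, Pow(18, 2))), -13), -1)) = Mul(-1788, Pow(Mul(Add(14, 5832, -90, Mul(-3, 324)), -13), -1)) = Mul(-1788, Pow(Mul(Add(14, 5832, -90, -972), -13), -1)) = Mul(-1788, Pow(Mul(4784, -13), -1)) = Mul(-1788, Pow(-62192, -1)) = Mul(-1788, Rational(-1, 62192)) = Rational(447, 15548)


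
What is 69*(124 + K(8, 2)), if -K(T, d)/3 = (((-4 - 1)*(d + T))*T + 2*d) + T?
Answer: 88872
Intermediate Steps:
K(T, d) = -6*d - 3*T - 3*T*(-5*T - 5*d) (K(T, d) = -3*((((-4 - 1)*(d + T))*T + 2*d) + T) = -3*(((-5*(T + d))*T + 2*d) + T) = -3*(((-5*T - 5*d)*T + 2*d) + T) = -3*((T*(-5*T - 5*d) + 2*d) + T) = -3*((2*d + T*(-5*T - 5*d)) + T) = -3*(T + 2*d + T*(-5*T - 5*d)) = -6*d - 3*T - 3*T*(-5*T - 5*d))
69*(124 + K(8, 2)) = 69*(124 + (-6*2 - 3*8 + 15*8² + 15*8*2)) = 69*(124 + (-12 - 24 + 15*64 + 240)) = 69*(124 + (-12 - 24 + 960 + 240)) = 69*(124 + 1164) = 69*1288 = 88872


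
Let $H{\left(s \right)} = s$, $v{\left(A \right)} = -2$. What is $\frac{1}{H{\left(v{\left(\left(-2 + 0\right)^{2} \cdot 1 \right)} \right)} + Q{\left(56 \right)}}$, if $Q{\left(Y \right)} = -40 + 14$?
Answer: $- \frac{1}{28} \approx -0.035714$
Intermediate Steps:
$Q{\left(Y \right)} = -26$
$\frac{1}{H{\left(v{\left(\left(-2 + 0\right)^{2} \cdot 1 \right)} \right)} + Q{\left(56 \right)}} = \frac{1}{-2 - 26} = \frac{1}{-28} = - \frac{1}{28}$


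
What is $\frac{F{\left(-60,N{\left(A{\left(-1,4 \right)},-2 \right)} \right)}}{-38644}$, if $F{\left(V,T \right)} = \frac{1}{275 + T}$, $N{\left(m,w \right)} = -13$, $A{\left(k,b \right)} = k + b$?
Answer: $- \frac{1}{10124728} \approx -9.8768 \cdot 10^{-8}$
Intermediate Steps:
$A{\left(k,b \right)} = b + k$
$\frac{F{\left(-60,N{\left(A{\left(-1,4 \right)},-2 \right)} \right)}}{-38644} = \frac{1}{\left(275 - 13\right) \left(-38644\right)} = \frac{1}{262} \left(- \frac{1}{38644}\right) = - \frac{1}{10124728}$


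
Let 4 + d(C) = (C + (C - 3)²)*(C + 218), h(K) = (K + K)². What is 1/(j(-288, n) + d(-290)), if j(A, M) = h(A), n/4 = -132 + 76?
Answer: -1/5828476 ≈ -1.7157e-7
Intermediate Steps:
n = -224 (n = 4*(-132 + 76) = 4*(-56) = -224)
h(K) = 4*K² (h(K) = (2*K)² = 4*K²)
j(A, M) = 4*A²
d(C) = -4 + (218 + C)*(C + (-3 + C)²) (d(C) = -4 + (C + (C - 3)²)*(C + 218) = -4 + (C + (-3 + C)²)*(218 + C) = -4 + (218 + C)*(C + (-3 + C)²))
1/(j(-288, n) + d(-290)) = 1/(4*(-288)² + (1958 + (-290)³ - 1081*(-290) + 213*(-290)²)) = 1/(4*82944 + (1958 - 24389000 + 313490 + 213*84100)) = 1/(331776 + (1958 - 24389000 + 313490 + 17913300)) = 1/(331776 - 6160252) = 1/(-5828476) = -1/5828476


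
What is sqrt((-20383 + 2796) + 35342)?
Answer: sqrt(17755) ≈ 133.25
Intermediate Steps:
sqrt((-20383 + 2796) + 35342) = sqrt(-17587 + 35342) = sqrt(17755)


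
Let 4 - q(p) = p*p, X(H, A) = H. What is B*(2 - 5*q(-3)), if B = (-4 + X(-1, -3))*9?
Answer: -1215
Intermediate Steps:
q(p) = 4 - p² (q(p) = 4 - p*p = 4 - p²)
B = -45 (B = (-4 - 1)*9 = -5*9 = -45)
B*(2 - 5*q(-3)) = -45*(2 - 5*(4 - 1*(-3)²)) = -45*(2 - 5*(4 - 1*9)) = -45*(2 - 5*(4 - 9)) = -45*(2 - 5*(-5)) = -45*(2 + 25) = -45*27 = -1215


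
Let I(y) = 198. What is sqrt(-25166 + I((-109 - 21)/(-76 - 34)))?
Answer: 2*I*sqrt(6242) ≈ 158.01*I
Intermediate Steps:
sqrt(-25166 + I((-109 - 21)/(-76 - 34))) = sqrt(-25166 + 198) = sqrt(-24968) = 2*I*sqrt(6242)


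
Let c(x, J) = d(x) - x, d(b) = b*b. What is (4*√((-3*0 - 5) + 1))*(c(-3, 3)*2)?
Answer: 192*I ≈ 192.0*I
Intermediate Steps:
d(b) = b²
c(x, J) = x² - x
(4*√((-3*0 - 5) + 1))*(c(-3, 3)*2) = (4*√((-3*0 - 5) + 1))*(-3*(-1 - 3)*2) = (4*√((0 - 5) + 1))*(-3*(-4)*2) = (4*√(-5 + 1))*(12*2) = (4*√(-4))*24 = (4*(2*I))*24 = (8*I)*24 = 192*I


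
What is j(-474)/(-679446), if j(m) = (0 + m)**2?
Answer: -12482/37747 ≈ -0.33068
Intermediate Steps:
j(m) = m**2
j(-474)/(-679446) = (-474)**2/(-679446) = 224676*(-1/679446) = -12482/37747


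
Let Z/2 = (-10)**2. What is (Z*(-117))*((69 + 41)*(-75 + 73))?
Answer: 5148000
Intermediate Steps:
Z = 200 (Z = 2*(-10)**2 = 2*100 = 200)
(Z*(-117))*((69 + 41)*(-75 + 73)) = (200*(-117))*((69 + 41)*(-75 + 73)) = -2574000*(-2) = -23400*(-220) = 5148000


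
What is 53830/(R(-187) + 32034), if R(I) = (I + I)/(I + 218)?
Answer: 166873/99268 ≈ 1.6810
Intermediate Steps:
R(I) = 2*I/(218 + I) (R(I) = (2*I)/(218 + I) = 2*I/(218 + I))
53830/(R(-187) + 32034) = 53830/(2*(-187)/(218 - 187) + 32034) = 53830/(2*(-187)/31 + 32034) = 53830/(2*(-187)*(1/31) + 32034) = 53830/(-374/31 + 32034) = 53830/(992680/31) = 53830*(31/992680) = 166873/99268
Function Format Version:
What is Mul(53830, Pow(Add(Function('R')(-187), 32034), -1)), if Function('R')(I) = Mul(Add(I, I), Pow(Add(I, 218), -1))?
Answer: Rational(166873, 99268) ≈ 1.6810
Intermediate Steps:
Function('R')(I) = Mul(2, I, Pow(Add(218, I), -1)) (Function('R')(I) = Mul(Mul(2, I), Pow(Add(218, I), -1)) = Mul(2, I, Pow(Add(218, I), -1)))
Mul(53830, Pow(Add(Function('R')(-187), 32034), -1)) = Mul(53830, Pow(Add(Mul(2, -187, Pow(Add(218, -187), -1)), 32034), -1)) = Mul(53830, Pow(Add(Mul(2, -187, Pow(31, -1)), 32034), -1)) = Mul(53830, Pow(Add(Mul(2, -187, Rational(1, 31)), 32034), -1)) = Mul(53830, Pow(Add(Rational(-374, 31), 32034), -1)) = Mul(53830, Pow(Rational(992680, 31), -1)) = Mul(53830, Rational(31, 992680)) = Rational(166873, 99268)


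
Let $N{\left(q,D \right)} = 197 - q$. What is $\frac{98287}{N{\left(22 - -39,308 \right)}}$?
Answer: $\frac{98287}{136} \approx 722.7$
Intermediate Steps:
$\frac{98287}{N{\left(22 - -39,308 \right)}} = \frac{98287}{197 - \left(22 - -39\right)} = \frac{98287}{197 - \left(22 + 39\right)} = \frac{98287}{197 - 61} = \frac{98287}{136}$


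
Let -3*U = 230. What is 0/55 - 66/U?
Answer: 99/115 ≈ 0.86087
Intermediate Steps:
U = -230/3 (U = -1/3*230 = -230/3 ≈ -76.667)
0/55 - 66/U = 0/55 - 66/(-230/3) = 0*(1/55) - 66*(-3/230) = 0 + 99/115 = 99/115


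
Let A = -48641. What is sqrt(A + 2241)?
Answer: 40*I*sqrt(29) ≈ 215.41*I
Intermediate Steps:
sqrt(A + 2241) = sqrt(-48641 + 2241) = sqrt(-46400) = 40*I*sqrt(29)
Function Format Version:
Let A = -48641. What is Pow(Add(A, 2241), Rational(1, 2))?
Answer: Mul(40, I, Pow(29, Rational(1, 2))) ≈ Mul(215.41, I)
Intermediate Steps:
Pow(Add(A, 2241), Rational(1, 2)) = Pow(Add(-48641, 2241), Rational(1, 2)) = Pow(-46400, Rational(1, 2)) = Mul(40, I, Pow(29, Rational(1, 2)))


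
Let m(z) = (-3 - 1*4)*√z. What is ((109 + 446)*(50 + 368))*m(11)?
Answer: -1623930*√11 ≈ -5.3860e+6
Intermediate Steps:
m(z) = -7*√z (m(z) = (-3 - 4)*√z = -7*√z)
((109 + 446)*(50 + 368))*m(11) = ((109 + 446)*(50 + 368))*(-7*√11) = (555*418)*(-7*√11) = 231990*(-7*√11) = -1623930*√11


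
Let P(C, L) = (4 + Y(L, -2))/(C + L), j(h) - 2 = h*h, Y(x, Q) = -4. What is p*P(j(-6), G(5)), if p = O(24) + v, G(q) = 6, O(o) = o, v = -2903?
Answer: 0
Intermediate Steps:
j(h) = 2 + h**2 (j(h) = 2 + h*h = 2 + h**2)
p = -2879 (p = 24 - 2903 = -2879)
P(C, L) = 0 (P(C, L) = (4 - 4)/(C + L) = 0/(C + L) = 0)
p*P(j(-6), G(5)) = -2879*0 = 0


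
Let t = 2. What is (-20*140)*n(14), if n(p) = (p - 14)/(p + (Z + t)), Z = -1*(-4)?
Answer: 0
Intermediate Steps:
Z = 4
n(p) = (-14 + p)/(6 + p) (n(p) = (p - 14)/(p + (4 + 2)) = (-14 + p)/(p + 6) = (-14 + p)/(6 + p))
(-20*140)*n(14) = (-20*140)*((-14 + 14)/(6 + 14)) = -2800*0/20 = -140*0 = -2800*0 = 0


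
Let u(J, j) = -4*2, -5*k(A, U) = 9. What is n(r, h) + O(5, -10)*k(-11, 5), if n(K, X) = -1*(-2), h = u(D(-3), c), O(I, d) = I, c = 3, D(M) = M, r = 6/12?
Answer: -7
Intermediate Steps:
k(A, U) = -9/5 (k(A, U) = -⅕*9 = -9/5)
r = ½ (r = 6*(1/12) = ½ ≈ 0.50000)
u(J, j) = -8
h = -8
n(K, X) = 2
n(r, h) + O(5, -10)*k(-11, 5) = 2 + 5*(-9/5) = 2 - 9 = -7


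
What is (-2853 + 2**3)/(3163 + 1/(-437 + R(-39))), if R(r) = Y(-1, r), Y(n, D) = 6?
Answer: -1226195/1363252 ≈ -0.89946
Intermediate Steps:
R(r) = 6
(-2853 + 2**3)/(3163 + 1/(-437 + R(-39))) = (-2853 + 2**3)/(3163 + 1/(-437 + 6)) = (-2853 + 8)/(3163 + 1/(-431)) = -2845/(3163 - 1/431) = -2845/1363252/431 = -2845*431/1363252 = -1226195/1363252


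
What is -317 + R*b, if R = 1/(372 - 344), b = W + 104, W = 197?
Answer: -1225/4 ≈ -306.25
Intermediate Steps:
b = 301 (b = 197 + 104 = 301)
R = 1/28 ≈ 0.035714
-317 + R*b = -317 + (1/28)*301 = -317 + 43/4 = -1225/4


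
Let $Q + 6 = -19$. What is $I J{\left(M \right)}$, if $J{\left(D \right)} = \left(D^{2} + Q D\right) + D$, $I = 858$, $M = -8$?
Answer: $219648$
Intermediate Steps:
$Q = -25$ ($Q = -6 - 19 = -25$)
$J{\left(D \right)} = D^{2} - 24 D$ ($J{\left(D \right)} = \left(D^{2} - 25 D\right) + D = D^{2} - 24 D$)
$I J{\left(M \right)} = 858 \left(- 8 \left(-24 - 8\right)\right) = 858 \left(\left(-8\right) \left(-32\right)\right) = 858 \cdot 256 = 219648$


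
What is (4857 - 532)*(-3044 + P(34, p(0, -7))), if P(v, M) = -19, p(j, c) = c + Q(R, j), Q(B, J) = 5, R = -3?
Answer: -13247475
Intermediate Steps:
p(j, c) = 5 + c (p(j, c) = c + 5 = 5 + c)
(4857 - 532)*(-3044 + P(34, p(0, -7))) = (4857 - 532)*(-3044 - 19) = 4325*(-3063) = -13247475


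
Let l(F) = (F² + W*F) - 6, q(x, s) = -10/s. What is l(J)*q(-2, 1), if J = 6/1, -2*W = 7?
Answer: -90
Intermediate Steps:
W = -7/2 (W = -½*7 = -7/2 ≈ -3.5000)
J = 6 (J = 6*1 = 6)
l(F) = -6 + F² - 7*F/2 (l(F) = (F² - 7*F/2) - 6 = -6 + F² - 7*F/2)
l(J)*q(-2, 1) = (-6 + 6² - 7/2*6)*(-10/1) = (-6 + 36 - 21)*(-10*1) = 9*(-10) = -90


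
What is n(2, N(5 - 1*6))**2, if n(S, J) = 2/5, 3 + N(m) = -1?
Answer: 4/25 ≈ 0.16000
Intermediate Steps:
N(m) = -4 (N(m) = -3 - 1 = -4)
n(S, J) = 2/5 (n(S, J) = 2*(1/5) = 2/5)
n(2, N(5 - 1*6))**2 = (2/5)**2 = 4/25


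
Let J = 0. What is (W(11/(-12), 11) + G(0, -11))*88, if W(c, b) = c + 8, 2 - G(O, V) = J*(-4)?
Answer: 2398/3 ≈ 799.33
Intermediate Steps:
G(O, V) = 2 (G(O, V) = 2 - 0*(-4) = 2 - 1*0 = 2 + 0 = 2)
W(c, b) = 8 + c
(W(11/(-12), 11) + G(0, -11))*88 = ((8 + 11/(-12)) + 2)*88 = ((8 + 11*(-1/12)) + 2)*88 = ((8 - 11/12) + 2)*88 = (85/12 + 2)*88 = (109/12)*88 = 2398/3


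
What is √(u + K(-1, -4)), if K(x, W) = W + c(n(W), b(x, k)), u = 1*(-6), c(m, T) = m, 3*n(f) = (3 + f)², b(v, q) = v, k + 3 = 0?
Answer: I*√87/3 ≈ 3.1091*I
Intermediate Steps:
k = -3 (k = -3 + 0 = -3)
n(f) = (3 + f)²/3
u = -6
K(x, W) = W + (3 + W)²/3
√(u + K(-1, -4)) = √(-6 + (-4 + (3 - 4)²/3)) = √(-6 + (-4 + (⅓)*(-1)²)) = √(-6 + (-4 + (⅓)*1)) = √(-6 + (-4 + ⅓)) = √(-6 - 11/3) = √(-29/3) = I*√87/3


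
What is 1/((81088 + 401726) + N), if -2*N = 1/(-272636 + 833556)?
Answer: 1121840/541640057759 ≈ 2.0712e-6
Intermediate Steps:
N = -1/1121840 (N = -1/(2*(-272636 + 833556)) = -1/2/560920 = -1/2*1/560920 = -1/1121840 ≈ -8.9139e-7)
1/((81088 + 401726) + N) = 1/((81088 + 401726) - 1/1121840) = 1/(482814 - 1/1121840) = 1/(541640057759/1121840) = 1121840/541640057759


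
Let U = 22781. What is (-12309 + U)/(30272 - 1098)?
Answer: 5236/14587 ≈ 0.35895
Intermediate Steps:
(-12309 + U)/(30272 - 1098) = (-12309 + 22781)/(30272 - 1098) = 10472/29174 = 10472*(1/29174) = 5236/14587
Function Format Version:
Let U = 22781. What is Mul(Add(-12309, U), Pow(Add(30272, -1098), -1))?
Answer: Rational(5236, 14587) ≈ 0.35895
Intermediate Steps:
Mul(Add(-12309, U), Pow(Add(30272, -1098), -1)) = Mul(Add(-12309, 22781), Pow(Add(30272, -1098), -1)) = Mul(10472, Pow(29174, -1)) = Mul(10472, Rational(1, 29174)) = Rational(5236, 14587)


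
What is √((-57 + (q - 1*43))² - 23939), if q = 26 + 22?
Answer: I*√21235 ≈ 145.72*I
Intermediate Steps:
q = 48
√((-57 + (q - 1*43))² - 23939) = √((-57 + (48 - 1*43))² - 23939) = √((-57 + (48 - 43))² - 23939) = √((-57 + 5)² - 23939) = √((-52)² - 23939) = √(2704 - 23939) = √(-21235) = I*√21235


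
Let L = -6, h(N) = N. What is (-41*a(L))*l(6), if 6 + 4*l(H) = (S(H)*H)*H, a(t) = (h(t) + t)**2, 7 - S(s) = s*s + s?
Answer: 1868616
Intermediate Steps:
S(s) = 7 - s - s**2 (S(s) = 7 - (s*s + s) = 7 - (s**2 + s) = 7 - (s + s**2) = 7 + (-s - s**2) = 7 - s - s**2)
a(t) = 4*t**2 (a(t) = (t + t)**2 = (2*t)**2 = 4*t**2)
l(H) = -3/2 + H**2*(7 - H - H**2)/4 (l(H) = -3/2 + (((7 - H - H**2)*H)*H)/4 = -3/2 + ((H*(7 - H - H**2))*H)/4 = -3/2 + (H**2*(7 - H - H**2))/4 = -3/2 + H**2*(7 - H - H**2)/4)
(-41*a(L))*l(6) = (-164*(-6)**2)*(-3/2 + (1/4)*6**2*(7 - 1*6 - 1*6**2)) = (-164*36)*(-3/2 + (1/4)*36*(7 - 6 - 1*36)) = (-41*144)*(-3/2 + (1/4)*36*(7 - 6 - 36)) = -5904*(-3/2 + (1/4)*36*(-35)) = -5904*(-3/2 - 315) = -5904*(-633/2) = 1868616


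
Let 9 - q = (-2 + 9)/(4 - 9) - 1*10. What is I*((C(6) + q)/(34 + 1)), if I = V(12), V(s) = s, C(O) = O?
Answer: 1584/175 ≈ 9.0514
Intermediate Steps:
q = 102/5 (q = 9 - ((-2 + 9)/(4 - 9) - 1*10) = 9 - (7/(-5) - 10) = 9 - (7*(-⅕) - 10) = 9 - (-7/5 - 10) = 9 - 1*(-57/5) = 9 + 57/5 = 102/5 ≈ 20.400)
I = 12
I*((C(6) + q)/(34 + 1)) = 12*((6 + 102/5)/(34 + 1)) = 12*((132/5)/35) = 12*((132/5)*(1/35)) = 12*(132/175) = 1584/175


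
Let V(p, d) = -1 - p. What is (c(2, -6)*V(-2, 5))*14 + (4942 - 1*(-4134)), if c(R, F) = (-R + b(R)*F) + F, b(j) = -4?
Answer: 9300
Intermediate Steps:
c(R, F) = -R - 3*F (c(R, F) = (-R - 4*F) + F = -R - 3*F)
(c(2, -6)*V(-2, 5))*14 + (4942 - 1*(-4134)) = ((-1*2 - 3*(-6))*(-1 - 1*(-2)))*14 + (4942 - 1*(-4134)) = ((-2 + 18)*(-1 + 2))*14 + (4942 + 4134) = (16*1)*14 + 9076 = 16*14 + 9076 = 224 + 9076 = 9300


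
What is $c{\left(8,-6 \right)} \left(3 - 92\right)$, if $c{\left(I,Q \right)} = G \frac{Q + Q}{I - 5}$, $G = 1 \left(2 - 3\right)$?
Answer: $-356$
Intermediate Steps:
$G = -1$ ($G = 1 \left(-1\right) = -1$)
$c{\left(I,Q \right)} = - \frac{2 Q}{-5 + I}$ ($c{\left(I,Q \right)} = - \frac{Q + Q}{I - 5} = - \frac{2 Q}{-5 + I}$)
$c{\left(8,-6 \right)} \left(3 - 92\right) = \left(-2\right) \left(-6\right) \frac{1}{-5 + 8} \left(3 - 92\right) = \left(-2\right) \left(-6\right) \frac{1}{3} \left(-89\right) = 4 \left(-89\right) = -356$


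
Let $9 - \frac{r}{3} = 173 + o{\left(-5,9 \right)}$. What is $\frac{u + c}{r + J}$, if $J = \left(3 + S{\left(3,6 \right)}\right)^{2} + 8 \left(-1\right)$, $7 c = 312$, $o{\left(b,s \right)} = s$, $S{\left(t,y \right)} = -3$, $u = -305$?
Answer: $\frac{1823}{3689} \approx 0.49417$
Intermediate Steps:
$c = \frac{312}{7}$ ($c = \frac{1}{7} \cdot 312 = \frac{312}{7} \approx 44.571$)
$J = -8$ ($J = \left(3 - 3\right)^{2} + 8 \left(-1\right) = 0^{2} - 8 = 0 - 8 = -8$)
$r = -519$ ($r = 27 - 3 \left(173 + 9\right) = 27 - 546 = -519$)
$\frac{u + c}{r + J} = \frac{-305 + \frac{312}{7}}{-519 - 8} = - \frac{1823}{7 \left(-527\right)} = \left(- \frac{1823}{7}\right) \left(- \frac{1}{527}\right) = \frac{1823}{3689}$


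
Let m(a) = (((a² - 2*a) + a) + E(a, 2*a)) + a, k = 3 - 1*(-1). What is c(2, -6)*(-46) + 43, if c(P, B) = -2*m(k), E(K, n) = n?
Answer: 2251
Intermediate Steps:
k = 4 (k = 3 + 1 = 4)
m(a) = a² + 2*a (m(a) = (((a² - 2*a) + a) + 2*a) + a = ((a² - a) + 2*a) + a = (a + a²) + a = a² + 2*a)
c(P, B) = -48 (c(P, B) = -8*(2 + 4) = -8*6 = -2*24 = -48)
c(2, -6)*(-46) + 43 = -48*(-46) + 43 = 2208 + 43 = 2251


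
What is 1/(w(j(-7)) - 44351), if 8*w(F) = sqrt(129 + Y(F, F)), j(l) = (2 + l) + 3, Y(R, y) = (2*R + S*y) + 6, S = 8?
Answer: -2838464/125888716749 - 8*sqrt(115)/125888716749 ≈ -2.2548e-5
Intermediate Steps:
Y(R, y) = 6 + 2*R + 8*y (Y(R, y) = (2*R + 8*y) + 6 = 6 + 2*R + 8*y)
j(l) = 5 + l
w(F) = sqrt(135 + 10*F)/8 (w(F) = sqrt(129 + (6 + 2*F + 8*F))/8 = sqrt(129 + (6 + 10*F))/8 = sqrt(135 + 10*F)/8)
1/(w(j(-7)) - 44351) = 1/(sqrt(135 + 10*(5 - 7))/8 - 44351) = 1/(sqrt(135 + 10*(-2))/8 - 44351) = 1/(sqrt(135 - 20)/8 - 44351) = 1/(sqrt(115)/8 - 44351) = 1/(-44351 + sqrt(115)/8)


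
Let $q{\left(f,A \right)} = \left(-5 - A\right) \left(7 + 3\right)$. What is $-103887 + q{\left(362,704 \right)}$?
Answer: $-110977$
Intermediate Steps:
$q{\left(f,A \right)} = -50 - 10 A$ ($q{\left(f,A \right)} = \left(-5 - A\right) 10 = -50 - 10 A$)
$-103887 + q{\left(362,704 \right)} = -103887 - 7090 = -110977$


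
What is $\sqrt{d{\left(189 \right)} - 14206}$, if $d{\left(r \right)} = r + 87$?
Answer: $i \sqrt{13930} \approx 118.03 i$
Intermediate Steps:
$d{\left(r \right)} = 87 + r$
$\sqrt{d{\left(189 \right)} - 14206} = \sqrt{\left(87 + 189\right) - 14206} = \sqrt{276 - 14206} = \sqrt{-13930} = i \sqrt{13930}$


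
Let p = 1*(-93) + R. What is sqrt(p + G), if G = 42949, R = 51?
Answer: sqrt(42907) ≈ 207.14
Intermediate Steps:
p = -42 (p = 1*(-93) + 51 = -93 + 51 = -42)
sqrt(p + G) = sqrt(-42 + 42949) = sqrt(42907)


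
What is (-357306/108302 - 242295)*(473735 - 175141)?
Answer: -3917760861951612/54151 ≈ -7.2349e+10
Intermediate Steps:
(-357306/108302 - 242295)*(473735 - 175141) = (-357306*1/108302 - 242295)*298594 = (-178653/54151 - 242295)*298594 = -13120695198/54151*298594 = -3917760861951612/54151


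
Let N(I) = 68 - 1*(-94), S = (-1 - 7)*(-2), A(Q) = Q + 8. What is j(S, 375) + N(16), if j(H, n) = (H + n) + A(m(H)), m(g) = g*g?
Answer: 817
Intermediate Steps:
m(g) = g²
A(Q) = 8 + Q
S = 16 (S = -8*(-2) = 16)
j(H, n) = 8 + H + n + H² (j(H, n) = (H + n) + (8 + H²) = 8 + H + n + H²)
N(I) = 162 (N(I) = 68 + 94 = 162)
j(S, 375) + N(16) = (8 + 16 + 375 + 16²) + 162 = (8 + 16 + 375 + 256) + 162 = 655 + 162 = 817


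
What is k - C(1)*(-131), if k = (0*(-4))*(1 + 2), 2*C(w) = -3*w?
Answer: -393/2 ≈ -196.50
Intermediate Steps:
C(w) = -3*w/2 (C(w) = (-3*w)/2 = -3*w/2)
k = 0 (k = 0*3 = 0)
k - C(1)*(-131) = 0 - (-3)/2*(-131) = 0 - 1*(-3/2)*(-131) = 0 + (3/2)*(-131) = 0 - 393/2 = -393/2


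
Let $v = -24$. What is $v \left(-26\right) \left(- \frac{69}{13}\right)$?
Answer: $-3312$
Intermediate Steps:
$v \left(-26\right) \left(- \frac{69}{13}\right) = \left(-24\right) \left(-26\right) \left(- \frac{69}{13}\right) = 624 \left(\left(-69\right) \frac{1}{13}\right) = 624 \left(- \frac{69}{13}\right) = -3312$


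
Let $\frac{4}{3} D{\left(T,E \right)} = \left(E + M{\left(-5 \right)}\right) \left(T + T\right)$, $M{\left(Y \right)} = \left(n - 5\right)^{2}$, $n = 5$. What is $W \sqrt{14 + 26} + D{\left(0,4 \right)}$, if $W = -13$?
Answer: $- 26 \sqrt{10} \approx -82.219$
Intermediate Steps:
$M{\left(Y \right)} = 0$ ($M{\left(Y \right)} = \left(5 - 5\right)^{2} = 0^{2} = 0$)
$D{\left(T,E \right)} = \frac{3 E T}{2}$ ($D{\left(T,E \right)} = \frac{3 \left(E + 0\right) \left(T + T\right)}{4} = \frac{3 E 2 T}{4} = \frac{3 \cdot 2 E T}{4} = \frac{3 E T}{2}$)
$W \sqrt{14 + 26} + D{\left(0,4 \right)} = - 13 \sqrt{14 + 26} + \frac{3}{2} \cdot 4 \cdot 0 = - 13 \sqrt{40} + 0 = - 13 \cdot 2 \sqrt{10} + 0 = - 26 \sqrt{10} + 0 = - 26 \sqrt{10}$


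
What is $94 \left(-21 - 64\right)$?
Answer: $-7990$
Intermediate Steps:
$94 \left(-21 - 64\right) = 94 \left(-85\right) = -7990$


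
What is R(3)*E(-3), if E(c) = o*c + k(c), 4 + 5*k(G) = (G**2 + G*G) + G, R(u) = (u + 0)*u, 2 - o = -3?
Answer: -576/5 ≈ -115.20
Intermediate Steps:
o = 5 (o = 2 - 1*(-3) = 2 + 3 = 5)
R(u) = u**2 (R(u) = u*u = u**2)
k(G) = -4/5 + G/5 + 2*G**2/5 (k(G) = -4/5 + ((G**2 + G*G) + G)/5 = -4/5 + ((G**2 + G**2) + G)/5 = -4/5 + (2*G**2 + G)/5 = -4/5 + (G + 2*G**2)/5 = -4/5 + (G/5 + 2*G**2/5) = -4/5 + G/5 + 2*G**2/5)
E(c) = -4/5 + 2*c**2/5 + 26*c/5 (E(c) = 5*c + (-4/5 + c/5 + 2*c**2/5) = -4/5 + 2*c**2/5 + 26*c/5)
R(3)*E(-3) = 3**2*(-4/5 + (2/5)*(-3)**2 + (26/5)*(-3)) = 9*(-4/5 + (2/5)*9 - 78/5) = 9*(-4/5 + 18/5 - 78/5) = 9*(-64/5) = -576/5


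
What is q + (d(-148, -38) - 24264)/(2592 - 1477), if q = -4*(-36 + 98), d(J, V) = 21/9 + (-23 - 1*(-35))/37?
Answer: -33386729/123765 ≈ -269.76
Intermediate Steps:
d(J, V) = 295/111 (d(J, V) = 21*(⅑) + (-23 + 35)*(1/37) = 7/3 + 12*(1/37) = 7/3 + 12/37 = 295/111)
q = -248 (q = -4*62 = -248)
q + (d(-148, -38) - 24264)/(2592 - 1477) = -248 + (295/111 - 24264)/(2592 - 1477) = -248 - 2693009/111/1115 = -248 - 2693009/111*1/1115 = -248 - 2693009/123765 = -33386729/123765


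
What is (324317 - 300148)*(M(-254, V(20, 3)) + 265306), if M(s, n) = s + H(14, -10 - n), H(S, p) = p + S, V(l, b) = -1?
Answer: 6406162633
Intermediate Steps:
H(S, p) = S + p
M(s, n) = 4 + s - n (M(s, n) = s + (14 + (-10 - n)) = s + (4 - n) = 4 + s - n)
(324317 - 300148)*(M(-254, V(20, 3)) + 265306) = (324317 - 300148)*((4 - 254 - 1*(-1)) + 265306) = 24169*((4 - 254 + 1) + 265306) = 24169*(-249 + 265306) = 24169*265057 = 6406162633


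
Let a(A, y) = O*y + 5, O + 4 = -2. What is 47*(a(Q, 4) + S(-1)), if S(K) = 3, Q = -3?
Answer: -752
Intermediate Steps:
O = -6 (O = -4 - 2 = -6)
a(A, y) = 5 - 6*y (a(A, y) = -6*y + 5 = 5 - 6*y)
47*(a(Q, 4) + S(-1)) = 47*((5 - 6*4) + 3) = 47*((5 - 24) + 3) = 47*(-19 + 3) = 47*(-16) = -752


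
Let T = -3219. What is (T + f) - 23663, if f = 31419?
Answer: 4537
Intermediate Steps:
(T + f) - 23663 = (-3219 + 31419) - 23663 = 28200 - 23663 = 4537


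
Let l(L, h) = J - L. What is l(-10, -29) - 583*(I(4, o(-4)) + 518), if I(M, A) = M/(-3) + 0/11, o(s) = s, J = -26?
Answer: -903698/3 ≈ -3.0123e+5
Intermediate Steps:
I(M, A) = -M/3 (I(M, A) = M*(-⅓) + 0*(1/11) = -M/3 + 0 = -M/3)
l(L, h) = -26 - L
l(-10, -29) - 583*(I(4, o(-4)) + 518) = (-26 - 1*(-10)) - 583*(-⅓*4 + 518) = (-26 + 10) - 583*(-4/3 + 518) = -16 - 583*1550/3 = -16 - 903650/3 = -903698/3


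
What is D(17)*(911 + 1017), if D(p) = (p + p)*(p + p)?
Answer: 2228768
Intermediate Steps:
D(p) = 4*p**2 (D(p) = (2*p)*(2*p) = 4*p**2)
D(17)*(911 + 1017) = (4*17**2)*(911 + 1017) = (4*289)*1928 = 1156*1928 = 2228768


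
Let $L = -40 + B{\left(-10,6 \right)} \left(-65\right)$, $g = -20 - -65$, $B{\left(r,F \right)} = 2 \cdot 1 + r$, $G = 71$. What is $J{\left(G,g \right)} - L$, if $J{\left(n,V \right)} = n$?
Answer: $-409$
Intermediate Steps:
$B{\left(r,F \right)} = 2 + r$
$g = 45$ ($g = -20 + 65 = 45$)
$L = 480$ ($L = -40 + \left(2 - 10\right) \left(-65\right) = -40 - -520 = -40 + 520 = 480$)
$J{\left(G,g \right)} - L = 71 - 480 = -409$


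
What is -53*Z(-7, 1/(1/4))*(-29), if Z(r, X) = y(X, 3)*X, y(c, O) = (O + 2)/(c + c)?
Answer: 7685/2 ≈ 3842.5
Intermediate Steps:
y(c, O) = (2 + O)/(2*c) (y(c, O) = (2 + O)/((2*c)) = (2 + O)*(1/(2*c)) = (2 + O)/(2*c))
Z(r, X) = 5/2 (Z(r, X) = ((2 + 3)/(2*X))*X = ((1/2)*5/X)*X = (5/(2*X))*X = 5/2)
-53*Z(-7, 1/(1/4))*(-29) = -53*5/2*(-29) = -265/2*(-29) = 7685/2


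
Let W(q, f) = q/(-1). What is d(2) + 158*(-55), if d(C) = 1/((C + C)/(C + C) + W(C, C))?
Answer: -8691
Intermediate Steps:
W(q, f) = -q (W(q, f) = q*(-1) = -q)
d(C) = 1/(1 - C) (d(C) = 1/((C + C)/(C + C) - C) = 1/((2*C)/((2*C)) - C) = 1/((2*C)*(1/(2*C)) - C) = 1/(1 - C))
d(2) + 158*(-55) = -1/(-1 + 2) + 158*(-55) = -1/1 - 8690 = -1*1 - 8690 = -1 - 8690 = -8691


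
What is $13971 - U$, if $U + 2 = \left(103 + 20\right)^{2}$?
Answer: $-1156$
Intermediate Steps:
$U = 15127$ ($U = -2 + \left(103 + 20\right)^{2} = -2 + 123^{2} = -2 + 15129 = 15127$)
$13971 - U = 13971 - 15127 = -1156$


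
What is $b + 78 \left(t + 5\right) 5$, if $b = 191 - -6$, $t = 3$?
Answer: $3317$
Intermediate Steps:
$b = 197$ ($b = 191 + 6 = 197$)
$b + 78 \left(t + 5\right) 5 = 197 + 78 \left(3 + 5\right) 5 = 197 + 78 \cdot 8 \cdot 5 = 197 + 78 \cdot 40 = 197 + 3120 = 3317$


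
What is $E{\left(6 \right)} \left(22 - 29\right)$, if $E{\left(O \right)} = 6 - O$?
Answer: $0$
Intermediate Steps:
$E{\left(6 \right)} \left(22 - 29\right) = \left(6 - 6\right) \left(22 - 29\right) = \left(6 - 6\right) \left(-7\right) = 0 \left(-7\right) = 0$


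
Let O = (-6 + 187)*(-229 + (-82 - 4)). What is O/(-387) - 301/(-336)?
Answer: 305929/2064 ≈ 148.22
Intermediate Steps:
O = -57015 (O = 181*(-229 - 86) = 181*(-315) = -57015)
O/(-387) - 301/(-336) = -57015/(-387) - 301/(-336) = -57015*(-1/387) - 301*(-1/336) = 6335/43 + 43/48 = 305929/2064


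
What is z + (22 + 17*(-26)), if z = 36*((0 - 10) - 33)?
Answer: -1968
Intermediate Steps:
z = -1548 (z = 36*(-10 - 33) = 36*(-43) = -1548)
z + (22 + 17*(-26)) = -1548 + (22 + 17*(-26)) = -1548 + (22 - 442) = -1548 - 420 = -1968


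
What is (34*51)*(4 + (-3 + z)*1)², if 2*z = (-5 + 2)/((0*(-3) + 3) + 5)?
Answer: 146523/128 ≈ 1144.7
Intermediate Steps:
z = -3/16 (z = ((-5 + 2)/((0*(-3) + 3) + 5))/2 = (-3/((0 + 3) + 5))/2 = (-3/(3 + 5))/2 = (-3/8)/2 = (-3*⅛)/2 = (½)*(-3/8) = -3/16 ≈ -0.18750)
(34*51)*(4 + (-3 + z)*1)² = (34*51)*(4 + (-3 - 3/16)*1)² = 1734*(4 - 51/16*1)² = 1734*(4 - 51/16)² = 1734*(13/16)² = 1734*(169/256) = 146523/128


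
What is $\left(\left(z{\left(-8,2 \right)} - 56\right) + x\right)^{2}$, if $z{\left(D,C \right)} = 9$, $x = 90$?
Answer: $1849$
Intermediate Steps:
$\left(\left(z{\left(-8,2 \right)} - 56\right) + x\right)^{2} = \left(\left(9 - 56\right) + 90\right)^{2} = \left(-47 + 90\right)^{2} = 43^{2} = 1849$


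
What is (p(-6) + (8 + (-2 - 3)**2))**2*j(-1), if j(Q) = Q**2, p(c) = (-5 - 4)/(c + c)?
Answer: 18225/16 ≈ 1139.1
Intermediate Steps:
p(c) = -9/(2*c) (p(c) = -9*1/(2*c) = -9/(2*c))
(p(-6) + (8 + (-2 - 3)**2))**2*j(-1) = (-9/2/(-6) + (8 + (-2 - 3)**2))**2*(-1)**2 = (-9/2*(-1/6) + (8 + (-5)**2))**2*1 = (3/4 + (8 + 25))**2*1 = (3/4 + 33)**2*1 = (135/4)**2*1 = (18225/16)*1 = 18225/16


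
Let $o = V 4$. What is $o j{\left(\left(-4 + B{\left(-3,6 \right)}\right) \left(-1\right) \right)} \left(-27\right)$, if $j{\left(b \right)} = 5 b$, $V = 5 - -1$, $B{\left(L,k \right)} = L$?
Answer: $-22680$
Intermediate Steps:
$V = 6$ ($V = 5 + 1 = 6$)
$o = 24$ ($o = 6 \cdot 4 = 24$)
$o j{\left(\left(-4 + B{\left(-3,6 \right)}\right) \left(-1\right) \right)} \left(-27\right) = 24 \cdot 5 \left(-4 - 3\right) \left(-1\right) \left(-27\right) = 24 \cdot 5 \left(\left(-7\right) \left(-1\right)\right) \left(-27\right) = 24 \cdot 5 \cdot 7 \left(-27\right) = 24 \cdot 35 \left(-27\right) = 840 \left(-27\right) = -22680$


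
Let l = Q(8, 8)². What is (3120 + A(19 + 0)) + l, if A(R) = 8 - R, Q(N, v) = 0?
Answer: 3109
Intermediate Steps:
l = 0 (l = 0² = 0)
(3120 + A(19 + 0)) + l = (3120 + (8 - (19 + 0))) + 0 = (3120 + (8 - 1*19)) + 0 = (3120 + (8 - 19)) + 0 = (3120 - 11) + 0 = 3109 + 0 = 3109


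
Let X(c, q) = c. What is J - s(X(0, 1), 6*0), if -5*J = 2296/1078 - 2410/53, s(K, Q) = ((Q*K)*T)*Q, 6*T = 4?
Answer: 176878/20405 ≈ 8.6684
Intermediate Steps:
T = ⅔ (T = (⅙)*4 = ⅔ ≈ 0.66667)
s(K, Q) = 2*K*Q²/3 (s(K, Q) = ((Q*K)*(⅔))*Q = ((K*Q)*(⅔))*Q = (2*K*Q/3)*Q = 2*K*Q²/3)
J = 176878/20405 (J = -(2296/1078 - 2410/53)/5 = -(2296*(1/1078) - 2410*1/53)/5 = -(164/77 - 2410/53)/5 = -⅕*(-176878/4081) = 176878/20405 ≈ 8.6684)
J - s(X(0, 1), 6*0) = 176878/20405 - 2*0*(6*0)²/3 = 176878/20405 - 2*0*0²/3 = 176878/20405 - 2*0*0/3 = 176878/20405 - 1*0 = 176878/20405 + 0 = 176878/20405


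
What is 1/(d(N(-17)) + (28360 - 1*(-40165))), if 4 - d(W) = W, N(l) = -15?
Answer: 1/68544 ≈ 1.4589e-5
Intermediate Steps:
d(W) = 4 - W
1/(d(N(-17)) + (28360 - 1*(-40165))) = 1/((4 - 1*(-15)) + (28360 - 1*(-40165))) = 1/((4 + 15) + (28360 + 40165)) = 1/(19 + 68525) = 1/68544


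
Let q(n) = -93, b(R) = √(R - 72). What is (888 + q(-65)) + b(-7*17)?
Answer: 795 + I*√191 ≈ 795.0 + 13.82*I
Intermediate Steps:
b(R) = √(-72 + R)
(888 + q(-65)) + b(-7*17) = (888 - 93) + √(-72 - 7*17) = 795 + √(-72 - 119) = 795 + √(-191) = 795 + I*√191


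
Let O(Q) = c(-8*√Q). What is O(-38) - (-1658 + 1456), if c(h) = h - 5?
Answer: 197 - 8*I*√38 ≈ 197.0 - 49.315*I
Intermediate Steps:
c(h) = -5 + h
O(Q) = -5 - 8*√Q
O(-38) - (-1658 + 1456) = (-5 - 8*I*√38) - (-1658 + 1456) = (-5 - 8*I*√38) - 1*(-202) = (-5 - 8*I*√38) + 202 = 197 - 8*I*√38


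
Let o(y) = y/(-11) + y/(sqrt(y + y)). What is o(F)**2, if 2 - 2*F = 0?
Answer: 123/242 - sqrt(2)/11 ≈ 0.37970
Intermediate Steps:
F = 1 (F = 1 - 1/2*0 = 1 + 0 = 1)
o(y) = -y/11 + sqrt(2)*sqrt(y)/2 (o(y) = y*(-1/11) + y/(sqrt(2*y)) = -y/11 + y/((sqrt(2)*sqrt(y))) = -y/11 + y*(sqrt(2)/(2*sqrt(y))) = -y/11 + sqrt(2)*sqrt(y)/2)
o(F)**2 = (-1/11*1 + sqrt(2)*sqrt(1)/2)**2 = (-1/11 + (1/2)*sqrt(2)*1)**2 = (-1/11 + sqrt(2)/2)**2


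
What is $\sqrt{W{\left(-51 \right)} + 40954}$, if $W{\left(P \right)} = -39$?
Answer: $7 \sqrt{835} \approx 202.27$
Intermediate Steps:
$\sqrt{W{\left(-51 \right)} + 40954} = \sqrt{-39 + 40954} = \sqrt{40915} = 7 \sqrt{835}$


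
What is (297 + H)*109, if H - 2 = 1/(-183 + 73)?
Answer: 3584901/110 ≈ 32590.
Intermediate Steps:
H = 219/110 (H = 2 + 1/(-183 + 73) = 2 + 1/(-110) = 2 - 1/110 = 219/110 ≈ 1.9909)
(297 + H)*109 = (297 + 219/110)*109 = (32889/110)*109 = 3584901/110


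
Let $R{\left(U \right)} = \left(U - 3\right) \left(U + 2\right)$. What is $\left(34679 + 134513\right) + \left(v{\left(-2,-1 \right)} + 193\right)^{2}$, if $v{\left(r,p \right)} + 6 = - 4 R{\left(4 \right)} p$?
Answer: $213713$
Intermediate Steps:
$R{\left(U \right)} = \left(-3 + U\right) \left(2 + U\right)$
$v{\left(r,p \right)} = -6 - 24 p$ ($v{\left(r,p \right)} = -6 + - 4 \left(-6 + 4^{2} - 4\right) p = -6 + - 4 \left(-6 + 16 - 4\right) p = -6 + \left(-4\right) 6 p = -6 - 24 p$)
$\left(34679 + 134513\right) + \left(v{\left(-2,-1 \right)} + 193\right)^{2} = \left(34679 + 134513\right) + \left(\left(-6 - -24\right) + 193\right)^{2} = 169192 + \left(\left(-6 + 24\right) + 193\right)^{2} = 169192 + \left(18 + 193\right)^{2} = 169192 + 211^{2} = 169192 + 44521 = 213713$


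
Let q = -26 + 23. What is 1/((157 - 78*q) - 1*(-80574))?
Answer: 1/80965 ≈ 1.2351e-5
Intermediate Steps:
q = -3
1/((157 - 78*q) - 1*(-80574)) = 1/((157 - 78*(-3)) - 1*(-80574)) = 1/((157 + 234) + 80574) = 1/(391 + 80574) = 1/80965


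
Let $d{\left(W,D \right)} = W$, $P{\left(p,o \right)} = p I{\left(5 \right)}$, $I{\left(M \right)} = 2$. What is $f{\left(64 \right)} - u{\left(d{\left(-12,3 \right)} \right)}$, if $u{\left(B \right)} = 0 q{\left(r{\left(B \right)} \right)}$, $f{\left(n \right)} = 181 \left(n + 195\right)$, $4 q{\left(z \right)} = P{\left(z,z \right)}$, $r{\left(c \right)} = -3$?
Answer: $46879$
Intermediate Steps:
$P{\left(p,o \right)} = 2 p$ ($P{\left(p,o \right)} = p 2 = 2 p$)
$q{\left(z \right)} = \frac{z}{2}$ ($q{\left(z \right)} = \frac{2 z}{4} = \frac{z}{2}$)
$f{\left(n \right)} = 35295 + 181 n$ ($f{\left(n \right)} = 181 \left(195 + n\right) = 35295 + 181 n$)
$u{\left(B \right)} = 0$ ($u{\left(B \right)} = 0 \cdot \frac{1}{2} \left(-3\right) = 0 \left(- \frac{3}{2}\right) = 0$)
$f{\left(64 \right)} - u{\left(d{\left(-12,3 \right)} \right)} = \left(35295 + 181 \cdot 64\right) - 0 = \left(35295 + 11584\right) + 0 = 46879 + 0 = 46879$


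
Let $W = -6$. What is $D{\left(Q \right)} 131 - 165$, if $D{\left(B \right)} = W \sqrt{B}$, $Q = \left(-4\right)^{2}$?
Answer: $-3309$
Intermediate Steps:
$Q = 16$
$D{\left(B \right)} = - 6 \sqrt{B}$
$D{\left(Q \right)} 131 - 165 = - 6 \sqrt{16} \cdot 131 - 165 = \left(-6\right) 4 \cdot 131 - 165 = \left(-24\right) 131 - 165 = -3144 - 165 = -3309$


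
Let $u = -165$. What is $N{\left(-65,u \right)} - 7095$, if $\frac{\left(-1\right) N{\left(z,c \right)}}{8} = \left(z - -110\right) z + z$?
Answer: $16825$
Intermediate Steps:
$N{\left(z,c \right)} = - 8 z - 8 z \left(110 + z\right)$ ($N{\left(z,c \right)} = - 8 \left(\left(z - -110\right) z + z\right) = - 8 \left(\left(z + 110\right) z + z\right) = - 8 \left(\left(110 + z\right) z + z\right) = - 8 \left(z \left(110 + z\right) + z\right) = - 8 \left(z + z \left(110 + z\right)\right) = - 8 z - 8 z \left(110 + z\right)$)
$N{\left(-65,u \right)} - 7095 = \left(-8\right) \left(-65\right) \left(111 - 65\right) - 7095 = \left(-8\right) \left(-65\right) 46 - 7095 = 23920 - 7095 = 16825$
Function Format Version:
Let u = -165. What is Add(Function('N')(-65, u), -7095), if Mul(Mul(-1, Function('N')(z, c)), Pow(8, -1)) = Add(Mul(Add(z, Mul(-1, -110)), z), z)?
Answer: 16825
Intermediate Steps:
Function('N')(z, c) = Add(Mul(-8, z), Mul(-8, z, Add(110, z))) (Function('N')(z, c) = Mul(-8, Add(Mul(Add(z, Mul(-1, -110)), z), z)) = Mul(-8, Add(Mul(Add(z, 110), z), z)) = Mul(-8, Add(Mul(Add(110, z), z), z)) = Mul(-8, Add(Mul(z, Add(110, z)), z)) = Mul(-8, Add(z, Mul(z, Add(110, z)))) = Add(Mul(-8, z), Mul(-8, z, Add(110, z))))
Add(Function('N')(-65, u), -7095) = Add(Mul(-8, -65, Add(111, -65)), -7095) = Add(Mul(-8, -65, 46), -7095) = Add(23920, -7095) = 16825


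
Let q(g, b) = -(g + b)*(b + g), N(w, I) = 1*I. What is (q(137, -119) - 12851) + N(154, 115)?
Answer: -13060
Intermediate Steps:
N(w, I) = I
q(g, b) = -(b + g)² (q(g, b) = -(b + g)*(b + g) = -(b + g)²)
(q(137, -119) - 12851) + N(154, 115) = (-(-119 + 137)² - 12851) + 115 = (-1*18² - 12851) + 115 = (-1*324 - 12851) + 115 = (-324 - 12851) + 115 = -13175 + 115 = -13060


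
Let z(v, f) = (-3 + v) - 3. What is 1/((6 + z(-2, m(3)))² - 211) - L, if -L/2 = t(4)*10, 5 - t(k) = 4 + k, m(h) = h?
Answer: -12421/207 ≈ -60.005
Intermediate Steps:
t(k) = 1 - k (t(k) = 5 - (4 + k) = 5 + (-4 - k) = 1 - k)
z(v, f) = -6 + v
L = 60 (L = -2*(1 - 1*4)*10 = -2*(1 - 4)*10 = -(-6)*10 = -2*(-30) = 60)
1/((6 + z(-2, m(3)))² - 211) - L = 1/((6 + (-6 - 2))² - 211) - 1*60 = 1/((6 - 8)² - 211) - 60 = 1/((-2)² - 211) - 60 = 1/(4 - 211) - 60 = 1/(-207) - 60 = -1/207 - 60 = -12421/207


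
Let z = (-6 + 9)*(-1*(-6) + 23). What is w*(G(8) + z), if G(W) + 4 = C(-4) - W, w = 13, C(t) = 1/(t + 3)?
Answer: 962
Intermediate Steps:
C(t) = 1/(3 + t)
G(W) = -5 - W (G(W) = -4 + (1/(3 - 4) - W) = -4 + (1/(-1) - W) = -4 + (-1 - W) = -5 - W)
z = 87 (z = 3*(6 + 23) = 3*29 = 87)
w*(G(8) + z) = 13*((-5 - 1*8) + 87) = 13*((-5 - 8) + 87) = 13*(-13 + 87) = 13*74 = 962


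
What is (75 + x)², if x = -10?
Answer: 4225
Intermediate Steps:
(75 + x)² = (75 - 10)² = 65² = 4225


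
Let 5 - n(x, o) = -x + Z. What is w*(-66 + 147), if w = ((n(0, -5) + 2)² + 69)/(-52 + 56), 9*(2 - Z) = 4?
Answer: 3995/2 ≈ 1997.5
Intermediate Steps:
Z = 14/9 (Z = 2 - ⅑*4 = 2 - 4/9 = 14/9 ≈ 1.5556)
n(x, o) = 31/9 + x (n(x, o) = 5 - (-x + 14/9) = 5 - (14/9 - x) = 5 + (-14/9 + x) = 31/9 + x)
w = 3995/162 (w = (((31/9 + 0) + 2)² + 69)/(-52 + 56) = ((31/9 + 2)² + 69)/4 = ((49/9)² + 69)*(¼) = (2401/81 + 69)*(¼) = (7990/81)*(¼) = 3995/162 ≈ 24.660)
w*(-66 + 147) = 3995*(-66 + 147)/162 = (3995/162)*81 = 3995/2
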